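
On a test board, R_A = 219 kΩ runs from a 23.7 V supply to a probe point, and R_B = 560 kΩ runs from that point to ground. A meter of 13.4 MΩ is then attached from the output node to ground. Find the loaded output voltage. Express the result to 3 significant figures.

The load sits in parallel with R_B: R_B‖R_L = (560 × 13400) / (560 + 13400) = 537.5 kΩ.
V_out = 23.7 × 537.5 / (219 + 537.5) = 23.7 × 537.5/756.5 = 16.8 V.

V_out ≈ 16.8 V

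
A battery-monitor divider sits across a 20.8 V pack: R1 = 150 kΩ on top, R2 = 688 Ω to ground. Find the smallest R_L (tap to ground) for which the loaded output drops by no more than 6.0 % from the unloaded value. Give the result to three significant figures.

Output resistance R_th = R1‖R2 = (150000 × 688)/150700 = 684.9 Ω.
The fractional drop is R_th/(R_th + R_L); requiring this ≤ 0.0600 gives R_L ≥ R_th(1/0.0600 − 1) = 684.9 × 15.67 = 10.7 kΩ.

R_L(min) ≈ 10.7 kΩ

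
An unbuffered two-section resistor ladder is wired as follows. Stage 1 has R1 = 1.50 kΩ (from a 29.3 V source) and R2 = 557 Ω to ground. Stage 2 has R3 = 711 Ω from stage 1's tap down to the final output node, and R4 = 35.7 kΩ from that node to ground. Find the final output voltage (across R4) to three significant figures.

Stage 2 presents R3+R4 = 36410 Ω as a load on stage 1's tap.
Stage 1's lower leg becomes R2‖(R3+R4) = 548.6 Ω, so V_mid = 29.3 × 548.6/2049 = 7.846 V.
Stage 2 is itself unloaded: V_out = V_mid × R4/(R3+R4) = 7.846 × 35700/36410 = 7.69 V.

V_out ≈ 7.69 V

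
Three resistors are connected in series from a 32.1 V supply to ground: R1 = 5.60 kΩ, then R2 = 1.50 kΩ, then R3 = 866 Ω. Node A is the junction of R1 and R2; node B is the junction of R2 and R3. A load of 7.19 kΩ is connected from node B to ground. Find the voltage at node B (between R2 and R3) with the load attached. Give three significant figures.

At node B, R3 is in parallel with the load: R3‖R_L = 772.9 Ω.
Below node A the resistance is R2 + (R3‖R_L) = 2273 Ω, so V_A = 32.1 × 2273/7873 = 9.267 V.
Then V_B = V_A × (R3‖R_L)/(R2 + R3‖R_L) = 9.267 × 772.9/2273 = 3.15 V.

V ≈ 3.15 V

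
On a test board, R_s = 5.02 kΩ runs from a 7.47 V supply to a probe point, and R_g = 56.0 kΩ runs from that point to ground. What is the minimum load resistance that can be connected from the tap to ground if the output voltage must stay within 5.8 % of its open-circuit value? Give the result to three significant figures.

Output resistance R_th = R_s‖R_g = (5.02 × 56.0)/61.02 = 4.607 kΩ.
The fractional drop is R_th/(R_th + R_L); requiring this ≤ 0.0580 gives R_L ≥ R_th(1/0.0580 − 1) = 4.607 × 16.24 = 74.8 kΩ.

R_L(min) ≈ 74.8 kΩ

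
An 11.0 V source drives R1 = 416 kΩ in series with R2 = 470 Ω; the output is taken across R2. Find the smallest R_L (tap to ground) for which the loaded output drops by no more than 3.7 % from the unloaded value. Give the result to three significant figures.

Output resistance R_th = R1‖R2 = (416000 × 470)/416500 = 469.5 Ω.
The fractional drop is R_th/(R_th + R_L); requiring this ≤ 0.0370 gives R_L ≥ R_th(1/0.0370 − 1) = 469.5 × 26.03 = 12.2 kΩ.

R_L(min) ≈ 12.2 kΩ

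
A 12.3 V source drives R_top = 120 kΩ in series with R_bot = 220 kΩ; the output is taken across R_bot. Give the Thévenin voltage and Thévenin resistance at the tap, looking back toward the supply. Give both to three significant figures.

V_th = 7.96 V, R_th = 77.6 kΩ

V_th is the open-circuit tap voltage: 12.3 × 220/(120 + 220) = 7.96 V.
With the supply zeroed, R_top and R_bot appear in parallel from the tap: R_th = R_top‖R_bot = (120 × 220)/340.0 = 77.6 kΩ.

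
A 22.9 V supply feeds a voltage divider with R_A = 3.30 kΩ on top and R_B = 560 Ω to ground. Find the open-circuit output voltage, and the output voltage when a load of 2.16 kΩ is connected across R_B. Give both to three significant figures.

Open-circuit: V = 22.9 × 560/(3300 + 560) = 3.32 V.
With the load, R_B becomes R_B‖R_L = 444.7 Ω, so V = 22.9 × 444.7/3745 = 2.72 V.

Unloaded: 3.32 V; loaded: 2.72 V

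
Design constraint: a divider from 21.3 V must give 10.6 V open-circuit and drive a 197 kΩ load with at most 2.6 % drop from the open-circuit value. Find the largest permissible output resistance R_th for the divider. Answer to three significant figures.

Loading drop = R_th/(R_th + R_L) ≤ 0.0260, so R_th ≤ R_L · ε/(1−ε) = 197 kΩ × 0.0260/0.9740 = 5.26 kΩ.
(Any R1, R2 with R2/(R1+R2) = 0.498 and R1‖R2 ≤ 5.26 kΩ will meet the spec.)

R_th ≤ 5.26 kΩ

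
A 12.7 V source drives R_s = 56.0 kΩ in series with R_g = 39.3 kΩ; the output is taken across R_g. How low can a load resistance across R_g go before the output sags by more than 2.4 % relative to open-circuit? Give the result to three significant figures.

Output resistance R_th = R_s‖R_g = (56.0 × 39.3)/95.30 = 23.09 kΩ.
The fractional drop is R_th/(R_th + R_L); requiring this ≤ 0.0240 gives R_L ≥ R_th(1/0.0240 − 1) = 23.09 × 40.67 = 939 kΩ.

R_L(min) ≈ 939 kΩ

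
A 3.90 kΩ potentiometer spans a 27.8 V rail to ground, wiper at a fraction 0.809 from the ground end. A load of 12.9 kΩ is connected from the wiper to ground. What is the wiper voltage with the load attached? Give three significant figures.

V ≈ 21.5 V

The wiper splits the pot into (1−α)R = 744.9 Ω above and αR = 3155 Ω below.
Lower section ‖ load = 2535 Ω.
V_wiper = 27.8 × 2535/(744.9 + 2535) = 21.5 V.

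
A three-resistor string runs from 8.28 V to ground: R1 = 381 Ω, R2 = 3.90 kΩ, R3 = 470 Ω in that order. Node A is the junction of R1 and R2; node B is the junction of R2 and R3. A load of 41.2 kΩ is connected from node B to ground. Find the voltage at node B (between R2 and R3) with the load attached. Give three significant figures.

V ≈ 0.811 V

At node B, R3 is in parallel with the load: R3‖R_L = 464.7 Ω.
Below node A the resistance is R2 + (R3‖R_L) = 4365 Ω, so V_A = 8.28 × 4365/4746 = 7.615 V.
Then V_B = V_A × (R3‖R_L)/(R2 + R3‖R_L) = 7.615 × 464.7/4365 = 0.811 V.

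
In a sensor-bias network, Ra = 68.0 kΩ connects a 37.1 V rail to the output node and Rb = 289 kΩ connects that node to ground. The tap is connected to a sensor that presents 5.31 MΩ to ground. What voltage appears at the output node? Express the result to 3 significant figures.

V_out ≈ 29.7 V

The load sits in parallel with Rb: Rb‖R_L = (289 × 5310) / (289 + 5310) = 274.1 kΩ.
V_out = 37.1 × 274.1 / (68.0 + 274.1) = 37.1 × 274.1/342.1 = 29.7 V.
(Unloaded it would have been 30.0 V.)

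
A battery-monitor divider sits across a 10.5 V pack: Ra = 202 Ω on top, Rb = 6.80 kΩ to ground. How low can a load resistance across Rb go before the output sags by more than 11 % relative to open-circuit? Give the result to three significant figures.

Output resistance R_th = Ra‖Rb = (202 × 6800)/7002 = 196.2 Ω.
The fractional drop is R_th/(R_th + R_L); requiring this ≤ 0.110 gives R_L ≥ R_th(1/0.110 − 1) = 196.2 × 8.091 = 1.59 kΩ.

R_L(min) ≈ 1.59 kΩ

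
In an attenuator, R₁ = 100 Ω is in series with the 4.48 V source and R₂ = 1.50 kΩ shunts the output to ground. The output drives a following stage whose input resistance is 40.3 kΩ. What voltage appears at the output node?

The load sits in parallel with R₂: R₂‖R_L = (1500 × 40300) / (1500 + 40300) = 1446 Ω.
V_out = 4.48 × 1446 / (100 + 1446) = 4.48 × 1446/1546 = 4.19 V.

V_out ≈ 4.19 V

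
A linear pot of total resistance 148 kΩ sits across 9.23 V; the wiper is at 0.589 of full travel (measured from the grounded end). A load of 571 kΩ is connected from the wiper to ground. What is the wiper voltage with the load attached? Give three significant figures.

V ≈ 5.12 V

The wiper splits the pot into (1−α)R = 60.83 kΩ above and αR = 87.17 kΩ below.
Lower section ‖ load = 75.63 kΩ.
V_wiper = 9.23 × 75.63/(60.83 + 75.63) = 5.12 V.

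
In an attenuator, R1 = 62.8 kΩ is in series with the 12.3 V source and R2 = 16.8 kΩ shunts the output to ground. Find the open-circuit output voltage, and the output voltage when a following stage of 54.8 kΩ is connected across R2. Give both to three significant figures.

Open-circuit: V = 12.3 × 16.8/(62.8 + 16.8) = 2.60 V.
With the load, R2 becomes R2‖R_L = 12.86 kΩ, so V = 12.3 × 12.86/75.66 = 2.09 V.

Unloaded: 2.60 V; loaded: 2.09 V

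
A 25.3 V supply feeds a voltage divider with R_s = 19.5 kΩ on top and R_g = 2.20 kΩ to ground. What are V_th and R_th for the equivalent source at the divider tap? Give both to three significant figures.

V_th = 2.56 V, R_th = 1.98 kΩ

V_th is the open-circuit tap voltage: 25.3 × 2.20/(19.5 + 2.20) = 2.56 V.
With the supply zeroed, R_s and R_g appear in parallel from the tap: R_th = R_s‖R_g = (19.5 × 2.20)/21.70 = 1.98 kΩ.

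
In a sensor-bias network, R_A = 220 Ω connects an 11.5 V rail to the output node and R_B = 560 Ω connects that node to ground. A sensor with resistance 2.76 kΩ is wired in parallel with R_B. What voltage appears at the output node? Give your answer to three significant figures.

V_out ≈ 7.81 V

The load sits in parallel with R_B: R_B‖R_L = (560 × 2760) / (560 + 2760) = 465.5 Ω.
V_out = 11.5 × 465.5 / (220 + 465.5) = 11.5 × 465.5/685.5 = 7.81 V.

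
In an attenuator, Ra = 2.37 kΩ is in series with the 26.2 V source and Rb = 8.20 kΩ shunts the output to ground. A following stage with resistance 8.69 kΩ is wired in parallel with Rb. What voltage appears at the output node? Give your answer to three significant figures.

The load sits in parallel with Rb: Rb‖R_L = (8.20 × 8.69) / (8.20 + 8.69) = 4.219 kΩ.
V_out = 26.2 × 4.219 / (2.37 + 4.219) = 26.2 × 4.219/6.589 = 16.8 V.
(Unloaded it would have been 20.3 V.)

V_out ≈ 16.8 V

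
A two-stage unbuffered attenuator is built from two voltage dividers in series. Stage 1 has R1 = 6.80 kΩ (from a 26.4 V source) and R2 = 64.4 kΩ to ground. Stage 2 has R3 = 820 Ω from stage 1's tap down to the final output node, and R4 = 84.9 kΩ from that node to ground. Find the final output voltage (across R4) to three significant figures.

Stage 2 presents R3+R4 = 85720 Ω as a load on stage 1's tap.
Stage 1's lower leg becomes R2‖(R3+R4) = 36770 Ω, so V_mid = 26.4 × 36770/43570 = 22.28 V.
Stage 2 is itself unloaded: V_out = V_mid × R4/(R3+R4) = 22.28 × 84900/85720 = 22.1 V.

V_out ≈ 22.1 V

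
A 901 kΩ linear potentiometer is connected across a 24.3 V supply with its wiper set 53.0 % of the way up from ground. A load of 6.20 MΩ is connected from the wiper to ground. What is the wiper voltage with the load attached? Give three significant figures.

V ≈ 12.4 V

The wiper splits the pot into (1−α)R = 423.5 kΩ above and αR = 477.5 kΩ below.
Lower section ‖ load = 443.4 kΩ.
V_wiper = 24.3 × 443.4/(423.5 + 443.4) = 12.4 V.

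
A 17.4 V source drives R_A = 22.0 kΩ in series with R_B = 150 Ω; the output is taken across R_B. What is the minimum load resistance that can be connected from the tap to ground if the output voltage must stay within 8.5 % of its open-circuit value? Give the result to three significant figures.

R_L(min) ≈ 1.60 kΩ

Output resistance R_th = R_A‖R_B = (22000 × 150)/22150 = 149.0 Ω.
The fractional drop is R_th/(R_th + R_L); requiring this ≤ 0.0850 gives R_L ≥ R_th(1/0.0850 − 1) = 149.0 × 10.76 = 1.60 kΩ.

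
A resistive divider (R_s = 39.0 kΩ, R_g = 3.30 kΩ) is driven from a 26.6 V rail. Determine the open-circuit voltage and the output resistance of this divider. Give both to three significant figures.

V_th = 2.08 V, R_th = 3.04 kΩ

V_th is the open-circuit tap voltage: 26.6 × 3.30/(39.0 + 3.30) = 2.08 V.
With the supply zeroed, R_s and R_g appear in parallel from the tap: R_th = R_s‖R_g = (39.0 × 3.30)/42.30 = 3.04 kΩ.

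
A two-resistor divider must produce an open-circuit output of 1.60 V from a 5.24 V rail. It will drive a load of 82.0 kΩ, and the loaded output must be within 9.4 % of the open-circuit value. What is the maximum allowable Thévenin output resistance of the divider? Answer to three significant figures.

R_th ≤ 8.51 kΩ

Loading drop = R_th/(R_th + R_L) ≤ 0.0940, so R_th ≤ R_L · ε/(1−ε) = 82.0 kΩ × 0.0940/0.9060 = 8.51 kΩ.
(Any R1, R2 with R2/(R1+R2) = 0.305 and R1‖R2 ≤ 8.51 kΩ will meet the spec.)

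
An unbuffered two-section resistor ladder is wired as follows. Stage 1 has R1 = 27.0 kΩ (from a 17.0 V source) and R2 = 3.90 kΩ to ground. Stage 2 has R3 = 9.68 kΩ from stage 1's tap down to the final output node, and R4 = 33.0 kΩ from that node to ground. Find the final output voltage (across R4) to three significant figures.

V_out ≈ 1.54 V

Stage 2 presents R3+R4 = 42.68 kΩ as a load on stage 1's tap.
Stage 1's lower leg becomes R2‖(R3+R4) = 3.573 kΩ, so V_mid = 17.0 × 3.573/30.57 = 1.987 V.
Stage 2 is itself unloaded: V_out = V_mid × R4/(R3+R4) = 1.987 × 33.0/42.68 = 1.54 V.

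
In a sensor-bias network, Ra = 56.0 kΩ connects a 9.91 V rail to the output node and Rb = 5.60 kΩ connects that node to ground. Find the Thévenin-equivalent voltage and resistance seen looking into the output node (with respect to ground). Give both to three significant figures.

V_th is the open-circuit tap voltage: 9.91 × 5.60/(56.0 + 5.60) = 0.901 V.
With the supply zeroed, Ra and Rb appear in parallel from the tap: R_th = Ra‖Rb = (56.0 × 5.60)/61.60 = 5.09 kΩ.

V_th = 0.901 V, R_th = 5.09 kΩ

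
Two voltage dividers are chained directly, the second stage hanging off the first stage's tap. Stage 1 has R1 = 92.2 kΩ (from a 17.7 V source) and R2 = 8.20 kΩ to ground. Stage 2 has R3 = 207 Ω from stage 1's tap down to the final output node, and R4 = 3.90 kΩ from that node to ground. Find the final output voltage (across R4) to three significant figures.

V_out ≈ 0.484 V

Stage 2 presents R3+R4 = 4107 Ω as a load on stage 1's tap.
Stage 1's lower leg becomes R2‖(R3+R4) = 2736 Ω, so V_mid = 17.7 × 2736/94940 = 0.5102 V.
Stage 2 is itself unloaded: V_out = V_mid × R4/(R3+R4) = 0.5102 × 3900/4107 = 0.484 V.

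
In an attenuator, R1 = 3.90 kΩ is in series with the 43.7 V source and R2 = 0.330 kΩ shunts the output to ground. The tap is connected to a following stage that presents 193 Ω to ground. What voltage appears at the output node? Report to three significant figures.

The load sits in parallel with R2: R2‖R_L = (330 × 193) / (330 + 193) = 121.8 Ω.
V_out = 43.7 × 121.8 / (3900 + 121.8) = 43.7 × 121.8/4022 = 1.32 V.
(Unloaded it would have been 3.41 V.)

V_out ≈ 1.32 V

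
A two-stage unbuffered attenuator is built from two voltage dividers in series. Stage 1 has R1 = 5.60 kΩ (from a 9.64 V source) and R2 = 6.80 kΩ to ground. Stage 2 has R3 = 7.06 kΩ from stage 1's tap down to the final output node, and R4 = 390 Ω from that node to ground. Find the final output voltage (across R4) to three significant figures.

Stage 2 presents R3+R4 = 7450 Ω as a load on stage 1's tap.
Stage 1's lower leg becomes R2‖(R3+R4) = 3555 Ω, so V_mid = 9.64 × 3555/9155 = 3.743 V.
Stage 2 is itself unloaded: V_out = V_mid × R4/(R3+R4) = 3.743 × 390/7450 = 0.196 V.

V_out ≈ 0.196 V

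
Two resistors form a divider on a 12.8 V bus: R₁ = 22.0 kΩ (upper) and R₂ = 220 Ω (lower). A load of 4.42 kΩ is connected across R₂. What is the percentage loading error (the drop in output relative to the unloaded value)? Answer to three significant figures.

4.70 %

The divider's output (Thévenin) resistance is R₁‖R₂ = 217.8 Ω.
Fractional drop under load = R_th/(R_th + R_L) = 217.8 / (217.8 + 4420) = 0.04697.
So the output falls by 4.70 %.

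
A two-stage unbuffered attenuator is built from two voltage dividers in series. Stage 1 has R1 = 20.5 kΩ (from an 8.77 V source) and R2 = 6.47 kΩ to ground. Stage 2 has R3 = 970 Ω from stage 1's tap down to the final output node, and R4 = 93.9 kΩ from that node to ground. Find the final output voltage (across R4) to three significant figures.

V_out ≈ 1.98 V

Stage 2 presents R3+R4 = 94870 Ω as a load on stage 1's tap.
Stage 1's lower leg becomes R2‖(R3+R4) = 6057 Ω, so V_mid = 8.77 × 6057/26560 = 2.000 V.
Stage 2 is itself unloaded: V_out = V_mid × R4/(R3+R4) = 2.000 × 93900/94870 = 1.98 V.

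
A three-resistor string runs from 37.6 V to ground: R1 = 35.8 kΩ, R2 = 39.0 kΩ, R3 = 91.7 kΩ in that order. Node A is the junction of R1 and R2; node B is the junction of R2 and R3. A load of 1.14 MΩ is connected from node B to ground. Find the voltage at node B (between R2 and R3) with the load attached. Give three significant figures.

At node B, R3 is in parallel with the load: R3‖R_L = 84.87 kΩ.
Below node A the resistance is R2 + (R3‖R_L) = 123.9 kΩ, so V_A = 37.6 × 123.9/159.7 = 29.17 V.
Then V_B = V_A × (R3‖R_L)/(R2 + R3‖R_L) = 29.17 × 84.87/123.9 = 20.0 V.

V ≈ 20.0 V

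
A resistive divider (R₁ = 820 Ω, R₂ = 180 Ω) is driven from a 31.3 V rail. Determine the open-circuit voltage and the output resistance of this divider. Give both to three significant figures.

V_th = 5.63 V, R_th = 148 Ω

V_th is the open-circuit tap voltage: 31.3 × 180/(820 + 180) = 5.63 V.
With the supply zeroed, R₁ and R₂ appear in parallel from the tap: R_th = R₁‖R₂ = (820 × 180)/1000 = 148 Ω.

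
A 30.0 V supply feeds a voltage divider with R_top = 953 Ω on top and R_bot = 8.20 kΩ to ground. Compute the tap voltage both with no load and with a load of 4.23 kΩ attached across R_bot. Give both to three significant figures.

Open-circuit: V = 30.0 × 8200/(953 + 8200) = 26.9 V.
With the load, R_bot becomes R_bot‖R_L = 2791 Ω, so V = 30.0 × 2791/3744 = 22.4 V.

Unloaded: 26.9 V; loaded: 22.4 V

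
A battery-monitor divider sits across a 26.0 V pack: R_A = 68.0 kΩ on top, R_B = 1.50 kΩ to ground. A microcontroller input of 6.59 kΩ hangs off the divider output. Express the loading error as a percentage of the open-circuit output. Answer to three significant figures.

Unloaded V = 26.0 × 1.50/69.50 = 0.5612 V.
Loaded: R_B‖R_L = 1.222 kΩ, giving V = 26.0 × 1.222/69.22 = 0.4589 V.
Drop = (0.5612 − 0.4589) / 0.5612 = 18.2 %.

18.2 %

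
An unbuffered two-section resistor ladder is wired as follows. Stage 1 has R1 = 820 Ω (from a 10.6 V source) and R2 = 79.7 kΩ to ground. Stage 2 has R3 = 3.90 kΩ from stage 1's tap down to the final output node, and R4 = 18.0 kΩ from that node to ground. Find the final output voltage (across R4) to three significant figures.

V_out ≈ 8.32 V

Stage 2 presents R3+R4 = 21900 Ω as a load on stage 1's tap.
Stage 1's lower leg becomes R2‖(R3+R4) = 17180 Ω, so V_mid = 10.6 × 17180/18000 = 10.12 V.
Stage 2 is itself unloaded: V_out = V_mid × R4/(R3+R4) = 10.12 × 18000/21900 = 8.32 V.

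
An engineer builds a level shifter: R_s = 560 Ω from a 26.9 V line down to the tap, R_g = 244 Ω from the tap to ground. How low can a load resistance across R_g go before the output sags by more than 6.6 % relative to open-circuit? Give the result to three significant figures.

R_L(min) ≈ 2.41 kΩ

Output resistance R_th = R_s‖R_g = (560 × 244)/804.0 = 170.0 Ω.
The fractional drop is R_th/(R_th + R_L); requiring this ≤ 0.0660 gives R_L ≥ R_th(1/0.0660 − 1) = 170.0 × 14.15 = 2.41 kΩ.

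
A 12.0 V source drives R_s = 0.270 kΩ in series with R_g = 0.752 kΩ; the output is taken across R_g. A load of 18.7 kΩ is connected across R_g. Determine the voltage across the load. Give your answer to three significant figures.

V_out ≈ 8.74 V

The load sits in parallel with R_g: R_g‖R_L = (752 × 18700) / (752 + 18700) = 722.9 Ω.
V_out = 12.0 × 722.9 / (270 + 722.9) = 12.0 × 722.9/992.9 = 8.74 V.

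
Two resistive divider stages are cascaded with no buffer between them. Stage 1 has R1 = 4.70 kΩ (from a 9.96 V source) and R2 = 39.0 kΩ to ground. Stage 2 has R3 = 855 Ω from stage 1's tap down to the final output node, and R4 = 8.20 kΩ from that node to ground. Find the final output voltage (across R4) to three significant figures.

V_out ≈ 5.50 V

Stage 2 presents R3+R4 = 9055 Ω as a load on stage 1's tap.
Stage 1's lower leg becomes R2‖(R3+R4) = 7349 Ω, so V_mid = 9.96 × 7349/12050 = 6.075 V.
Stage 2 is itself unloaded: V_out = V_mid × R4/(R3+R4) = 6.075 × 8200/9055 = 5.50 V.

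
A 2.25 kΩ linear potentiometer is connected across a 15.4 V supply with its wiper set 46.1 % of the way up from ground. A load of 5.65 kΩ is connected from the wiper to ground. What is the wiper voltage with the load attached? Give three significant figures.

V ≈ 6.46 V

The wiper splits the pot into (1−α)R = 1.213 kΩ above and αR = 1.037 kΩ below.
Lower section ‖ load = 0.8764 kΩ.
V_wiper = 15.4 × 0.8764/(1.213 + 0.8764) = 6.46 V.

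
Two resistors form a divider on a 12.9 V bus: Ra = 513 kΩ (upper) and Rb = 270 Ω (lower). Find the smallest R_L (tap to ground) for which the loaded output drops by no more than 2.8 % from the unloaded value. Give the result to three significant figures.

Output resistance R_th = Ra‖Rb = (513000 × 270)/513300 = 269.9 Ω.
The fractional drop is R_th/(R_th + R_L); requiring this ≤ 0.0280 gives R_L ≥ R_th(1/0.0280 − 1) = 269.9 × 34.71 = 9.37 kΩ.

R_L(min) ≈ 9.37 kΩ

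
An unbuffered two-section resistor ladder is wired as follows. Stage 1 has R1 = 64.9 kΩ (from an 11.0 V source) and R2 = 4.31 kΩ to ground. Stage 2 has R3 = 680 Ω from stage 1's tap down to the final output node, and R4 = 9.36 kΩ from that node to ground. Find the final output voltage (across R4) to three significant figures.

Stage 2 presents R3+R4 = 10040 Ω as a load on stage 1's tap.
Stage 1's lower leg becomes R2‖(R3+R4) = 3015 Ω, so V_mid = 11.0 × 3015/67920 = 0.4884 V.
Stage 2 is itself unloaded: V_out = V_mid × R4/(R3+R4) = 0.4884 × 9360/10040 = 0.455 V.

V_out ≈ 0.455 V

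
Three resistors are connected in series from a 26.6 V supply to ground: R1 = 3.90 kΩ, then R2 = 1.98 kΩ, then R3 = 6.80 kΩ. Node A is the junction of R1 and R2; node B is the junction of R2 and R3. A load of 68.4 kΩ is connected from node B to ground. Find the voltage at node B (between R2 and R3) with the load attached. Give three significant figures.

At node B, R3 is in parallel with the load: R3‖R_L = 6.185 kΩ.
Below node A the resistance is R2 + (R3‖R_L) = 8.165 kΩ, so V_A = 26.6 × 8.165/12.07 = 18.00 V.
Then V_B = V_A × (R3‖R_L)/(R2 + R3‖R_L) = 18.00 × 6.185/8.165 = 13.6 V.

V ≈ 13.6 V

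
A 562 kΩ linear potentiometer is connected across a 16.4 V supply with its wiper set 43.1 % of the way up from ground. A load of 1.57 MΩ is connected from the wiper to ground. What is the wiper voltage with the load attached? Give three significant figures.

The wiper splits the pot into (1−α)R = 319.8 kΩ above and αR = 242.2 kΩ below.
Lower section ‖ load = 209.8 kΩ.
V_wiper = 16.4 × 209.8/(319.8 + 209.8) = 6.50 V.

V ≈ 6.50 V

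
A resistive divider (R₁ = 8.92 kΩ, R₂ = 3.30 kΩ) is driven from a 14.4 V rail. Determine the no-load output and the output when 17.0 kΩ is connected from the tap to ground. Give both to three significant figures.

Unloaded: 3.89 V; loaded: 3.41 V

Open-circuit: V = 14.4 × 3.30/(8.92 + 3.30) = 3.89 V.
With the load, R₂ becomes R₂‖R_L = 2.764 kΩ, so V = 14.4 × 2.764/11.68 = 3.41 V.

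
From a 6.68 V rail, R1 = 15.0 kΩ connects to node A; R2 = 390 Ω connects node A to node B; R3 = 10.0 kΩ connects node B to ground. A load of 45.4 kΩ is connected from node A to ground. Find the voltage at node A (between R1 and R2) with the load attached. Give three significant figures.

V ≈ 2.41 V

Below node A the series string R2+R3 = 10390 Ω sits in parallel with the 45400 Ω load: 8455 Ω.
V_A = 6.68 × 8455/(15000 + 8455) = 2.41 V.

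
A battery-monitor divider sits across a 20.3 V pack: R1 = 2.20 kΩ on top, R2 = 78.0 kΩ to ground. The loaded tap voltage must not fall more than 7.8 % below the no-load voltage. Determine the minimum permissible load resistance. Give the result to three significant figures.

R_L(min) ≈ 25.3 kΩ

Output resistance R_th = R1‖R2 = (2.20 × 78.0)/80.20 = 2.140 kΩ.
The fractional drop is R_th/(R_th + R_L); requiring this ≤ 0.0780 gives R_L ≥ R_th(1/0.0780 − 1) = 2.140 × 11.82 = 25.3 kΩ.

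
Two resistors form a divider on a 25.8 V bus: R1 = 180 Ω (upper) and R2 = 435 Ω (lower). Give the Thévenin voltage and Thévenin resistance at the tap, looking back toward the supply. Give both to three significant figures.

V_th = 18.2 V, R_th = 127 Ω

V_th is the open-circuit tap voltage: 25.8 × 435/(180 + 435) = 18.2 V.
With the supply zeroed, R1 and R2 appear in parallel from the tap: R_th = R1‖R2 = (180 × 435)/615.0 = 127 Ω.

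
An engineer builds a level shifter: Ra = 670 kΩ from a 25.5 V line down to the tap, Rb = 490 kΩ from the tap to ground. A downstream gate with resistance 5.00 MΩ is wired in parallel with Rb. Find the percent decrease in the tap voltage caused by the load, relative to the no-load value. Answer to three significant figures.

The divider's output (Thévenin) resistance is Ra‖Rb = 283.0 kΩ.
Fractional drop under load = R_th/(R_th + R_L) = 283.0 / (283.0 + 5000) = 0.05357.
So the output falls by 5.36 %.

5.36 %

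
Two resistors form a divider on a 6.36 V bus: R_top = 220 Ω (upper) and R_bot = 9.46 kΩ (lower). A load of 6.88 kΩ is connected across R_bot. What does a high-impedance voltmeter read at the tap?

The load sits in parallel with R_bot: R_bot‖R_L = (9460 × 6880) / (9460 + 6880) = 3983 Ω.
V_out = 6.36 × 3983 / (220 + 3983) = 6.36 × 3983/4203 = 6.03 V.

V_out ≈ 6.03 V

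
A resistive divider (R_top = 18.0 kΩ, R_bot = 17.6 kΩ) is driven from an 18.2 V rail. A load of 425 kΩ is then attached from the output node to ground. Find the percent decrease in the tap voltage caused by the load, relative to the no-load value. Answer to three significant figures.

2.05 %

The divider's output (Thévenin) resistance is R_top‖R_bot = 8.899 kΩ.
Fractional drop under load = R_th/(R_th + R_L) = 8.899 / (8.899 + 425) = 0.02051.
So the output falls by 2.05 %.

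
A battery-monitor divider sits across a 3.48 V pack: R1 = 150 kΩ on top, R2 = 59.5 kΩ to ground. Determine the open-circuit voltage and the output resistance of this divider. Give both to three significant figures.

V_th is the open-circuit tap voltage: 3.48 × 59.5/(150 + 59.5) = 0.988 V.
With the supply zeroed, R1 and R2 appear in parallel from the tap: R_th = R1‖R2 = (150 × 59.5)/209.5 = 42.6 kΩ.

V_th = 0.988 V, R_th = 42.6 kΩ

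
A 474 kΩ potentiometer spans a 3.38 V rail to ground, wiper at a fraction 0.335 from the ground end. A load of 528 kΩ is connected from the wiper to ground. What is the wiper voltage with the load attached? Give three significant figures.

The wiper splits the pot into (1−α)R = 315.2 kΩ above and αR = 158.8 kΩ below.
Lower section ‖ load = 122.1 kΩ.
V_wiper = 3.38 × 122.1/(315.2 + 122.1) = 0.944 V.

V ≈ 0.944 V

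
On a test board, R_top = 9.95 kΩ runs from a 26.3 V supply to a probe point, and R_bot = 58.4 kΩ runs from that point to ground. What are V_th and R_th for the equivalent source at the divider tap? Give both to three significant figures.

V_th = 22.5 V, R_th = 8.50 kΩ

V_th is the open-circuit tap voltage: 26.3 × 58.4/(9.95 + 58.4) = 22.5 V.
With the supply zeroed, R_top and R_bot appear in parallel from the tap: R_th = R_top‖R_bot = (9.95 × 58.4)/68.35 = 8.50 kΩ.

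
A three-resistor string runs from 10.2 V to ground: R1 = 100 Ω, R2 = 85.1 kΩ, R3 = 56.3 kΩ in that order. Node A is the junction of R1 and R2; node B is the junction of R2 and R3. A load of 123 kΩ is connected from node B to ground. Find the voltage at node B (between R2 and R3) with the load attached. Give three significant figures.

V ≈ 3.18 V

At node B, R3 is in parallel with the load: R3‖R_L = 38620 Ω.
Below node A the resistance is R2 + (R3‖R_L) = 123700 Ω, so V_A = 10.2 × 123700/123800 = 10.19 V.
Then V_B = V_A × (R3‖R_L)/(R2 + R3‖R_L) = 10.19 × 38620/123700 = 3.18 V.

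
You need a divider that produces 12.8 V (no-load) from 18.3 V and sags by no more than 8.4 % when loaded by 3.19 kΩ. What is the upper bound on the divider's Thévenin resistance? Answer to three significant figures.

R_th ≤ 293 Ω

Loading drop = R_th/(R_th + R_L) ≤ 0.0840, so R_th ≤ R_L · ε/(1−ε) = 3.19 kΩ × 0.0840/0.9160 = 293 Ω.
(Any R1, R2 with R2/(R1+R2) = 0.699 and R1‖R2 ≤ 293 Ω will meet the spec.)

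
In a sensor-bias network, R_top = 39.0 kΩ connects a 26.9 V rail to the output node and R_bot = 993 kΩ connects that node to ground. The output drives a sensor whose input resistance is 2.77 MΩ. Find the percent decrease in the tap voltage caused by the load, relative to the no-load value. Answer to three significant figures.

The divider's output (Thévenin) resistance is R_top‖R_bot = 37.53 kΩ.
Fractional drop under load = R_th/(R_th + R_L) = 37.53 / (37.53 + 2770) = 0.01337.
So the output falls by 1.34 %.

1.34 %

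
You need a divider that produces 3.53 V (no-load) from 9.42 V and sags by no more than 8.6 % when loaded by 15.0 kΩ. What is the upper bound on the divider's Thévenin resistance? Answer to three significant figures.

R_th ≤ 1.41 kΩ

Loading drop = R_th/(R_th + R_L) ≤ 0.0860, so R_th ≤ R_L · ε/(1−ε) = 15.0 kΩ × 0.0860/0.9140 = 1.41 kΩ.
(Any R1, R2 with R2/(R1+R2) = 0.375 and R1‖R2 ≤ 1.41 kΩ will meet the spec.)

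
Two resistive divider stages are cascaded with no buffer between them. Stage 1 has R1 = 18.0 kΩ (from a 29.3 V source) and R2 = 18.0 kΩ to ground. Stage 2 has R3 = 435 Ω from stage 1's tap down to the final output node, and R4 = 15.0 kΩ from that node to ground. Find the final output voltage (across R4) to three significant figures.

Stage 2 presents R3+R4 = 15440 Ω as a load on stage 1's tap.
Stage 1's lower leg becomes R2‖(R3+R4) = 8310 Ω, so V_mid = 29.3 × 8310/26310 = 9.254 V.
Stage 2 is itself unloaded: V_out = V_mid × R4/(R3+R4) = 9.254 × 15000/15440 = 8.99 V.

V_out ≈ 8.99 V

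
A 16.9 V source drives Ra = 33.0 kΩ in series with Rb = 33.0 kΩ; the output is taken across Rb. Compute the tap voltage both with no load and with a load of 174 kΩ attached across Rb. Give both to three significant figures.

Unloaded: 8.45 V; loaded: 7.72 V

Open-circuit: V = 16.9 × 33.0/(33.0 + 33.0) = 8.45 V.
With the load, Rb becomes Rb‖R_L = 27.74 kΩ, so V = 16.9 × 27.74/60.74 = 7.72 V.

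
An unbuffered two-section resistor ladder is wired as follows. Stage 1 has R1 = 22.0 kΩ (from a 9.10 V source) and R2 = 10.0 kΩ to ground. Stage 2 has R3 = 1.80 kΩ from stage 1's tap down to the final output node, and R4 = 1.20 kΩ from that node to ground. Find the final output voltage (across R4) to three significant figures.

Stage 2 presents R3+R4 = 3.000 kΩ as a load on stage 1's tap.
Stage 1's lower leg becomes R2‖(R3+R4) = 2.308 kΩ, so V_mid = 9.10 × 2.308/24.31 = 0.8639 V.
Stage 2 is itself unloaded: V_out = V_mid × R4/(R3+R4) = 0.8639 × 1.20/3.000 = 0.346 V.

V_out ≈ 0.346 V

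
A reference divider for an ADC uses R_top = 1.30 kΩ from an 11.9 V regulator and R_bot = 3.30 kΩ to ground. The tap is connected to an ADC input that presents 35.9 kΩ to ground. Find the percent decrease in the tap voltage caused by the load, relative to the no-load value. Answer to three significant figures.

2.53 %

The divider's output (Thévenin) resistance is R_top‖R_bot = 0.9326 kΩ.
Fractional drop under load = R_th/(R_th + R_L) = 0.9326 / (0.9326 + 35.9) = 0.02532.
So the output falls by 2.53 %.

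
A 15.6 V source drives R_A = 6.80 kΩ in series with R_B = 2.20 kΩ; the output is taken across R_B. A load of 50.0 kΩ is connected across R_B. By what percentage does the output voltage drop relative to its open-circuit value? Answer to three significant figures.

3.22 %

The divider's output (Thévenin) resistance is R_A‖R_B = 1.662 kΩ.
Fractional drop under load = R_th/(R_th + R_L) = 1.662 / (1.662 + 50.0) = 0.03217.
So the output falls by 3.22 %.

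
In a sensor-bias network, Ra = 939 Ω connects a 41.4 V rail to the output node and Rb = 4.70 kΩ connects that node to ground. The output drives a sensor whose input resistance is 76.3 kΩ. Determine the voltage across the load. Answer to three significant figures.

The load sits in parallel with Rb: Rb‖R_L = (4700 × 76300) / (4700 + 76300) = 4427 Ω.
V_out = 41.4 × 4427 / (939 + 4427) = 41.4 × 4427/5366 = 34.2 V.
(Unloaded it would have been 34.5 V.)

V_out ≈ 34.2 V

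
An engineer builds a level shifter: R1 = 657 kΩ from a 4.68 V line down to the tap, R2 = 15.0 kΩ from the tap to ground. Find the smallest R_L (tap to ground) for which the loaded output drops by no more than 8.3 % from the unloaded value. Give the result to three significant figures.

Output resistance R_th = R1‖R2 = (657 × 15.0)/672.0 = 14.67 kΩ.
The fractional drop is R_th/(R_th + R_L); requiring this ≤ 0.0830 gives R_L ≥ R_th(1/0.0830 − 1) = 14.67 × 11.05 = 162 kΩ.

R_L(min) ≈ 162 kΩ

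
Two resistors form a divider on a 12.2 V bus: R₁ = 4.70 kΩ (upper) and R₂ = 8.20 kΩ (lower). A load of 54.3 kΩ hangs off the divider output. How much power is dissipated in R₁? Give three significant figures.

P ≈ 5.00 mW

Total resistance from the source is R₁ + (R₂‖R_L) = 11.82 kΩ, so I = 12.2/11.82 kΩ = 1.032 mA.
P = I²·R₁ = (1.032 mA)² × 4.70 kΩ = 5.00 mW.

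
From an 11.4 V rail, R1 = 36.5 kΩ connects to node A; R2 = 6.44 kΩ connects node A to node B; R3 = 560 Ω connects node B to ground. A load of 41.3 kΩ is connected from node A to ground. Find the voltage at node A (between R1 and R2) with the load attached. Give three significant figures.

Below node A the series string R2+R3 = 7000 Ω sits in parallel with the 41300 Ω load: 5986 Ω.
V_A = 11.4 × 5986/(36500 + 5986) = 1.61 V.

V ≈ 1.61 V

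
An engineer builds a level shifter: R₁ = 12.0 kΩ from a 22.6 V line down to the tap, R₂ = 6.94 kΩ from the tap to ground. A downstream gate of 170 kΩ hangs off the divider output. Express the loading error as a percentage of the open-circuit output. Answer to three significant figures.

The divider's output (Thévenin) resistance is R₁‖R₂ = 4.397 kΩ.
Fractional drop under load = R_th/(R_th + R_L) = 4.397 / (4.397 + 170) = 0.02521.
So the output falls by 2.52 %.

2.52 %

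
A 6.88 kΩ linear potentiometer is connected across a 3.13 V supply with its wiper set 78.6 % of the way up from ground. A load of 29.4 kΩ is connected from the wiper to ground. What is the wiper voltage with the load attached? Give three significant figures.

The wiper splits the pot into (1−α)R = 1.472 kΩ above and αR = 5.408 kΩ below.
Lower section ‖ load = 4.568 kΩ.
V_wiper = 3.13 × 4.568/(1.472 + 4.568) = 2.37 V.

V ≈ 2.37 V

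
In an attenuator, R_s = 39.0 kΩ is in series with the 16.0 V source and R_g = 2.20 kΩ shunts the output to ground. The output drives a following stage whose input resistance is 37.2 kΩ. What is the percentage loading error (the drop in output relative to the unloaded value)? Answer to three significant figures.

5.30 %

The divider's output (Thévenin) resistance is R_s‖R_g = 2.083 kΩ.
Fractional drop under load = R_th/(R_th + R_L) = 2.083 / (2.083 + 37.2) = 0.05301.
So the output falls by 5.30 %.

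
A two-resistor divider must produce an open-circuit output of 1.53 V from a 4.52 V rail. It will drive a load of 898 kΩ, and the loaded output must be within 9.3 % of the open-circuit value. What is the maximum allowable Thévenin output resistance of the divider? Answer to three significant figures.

Loading drop = R_th/(R_th + R_L) ≤ 0.0930, so R_th ≤ R_L · ε/(1−ε) = 898 kΩ × 0.0930/0.9070 = 92.1 kΩ.
(Any R1, R2 with R2/(R1+R2) = 0.338 and R1‖R2 ≤ 92.1 kΩ will meet the spec.)

R_th ≤ 92.1 kΩ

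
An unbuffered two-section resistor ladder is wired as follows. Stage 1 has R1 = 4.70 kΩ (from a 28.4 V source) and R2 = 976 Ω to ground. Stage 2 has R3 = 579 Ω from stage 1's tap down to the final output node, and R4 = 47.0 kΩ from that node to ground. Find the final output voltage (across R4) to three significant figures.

V_out ≈ 4.74 V

Stage 2 presents R3+R4 = 47580 Ω as a load on stage 1's tap.
Stage 1's lower leg becomes R2‖(R3+R4) = 956.4 Ω, so V_mid = 28.4 × 956.4/5656 = 4.802 V.
Stage 2 is itself unloaded: V_out = V_mid × R4/(R3+R4) = 4.802 × 47000/47580 = 4.74 V.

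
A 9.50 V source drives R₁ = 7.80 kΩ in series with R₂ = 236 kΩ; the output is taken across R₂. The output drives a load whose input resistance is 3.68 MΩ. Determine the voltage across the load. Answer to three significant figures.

The load sits in parallel with R₂: R₂‖R_L = (236 × 3680) / (236 + 3680) = 221.8 kΩ.
V_out = 9.50 × 221.8 / (7.80 + 221.8) = 9.50 × 221.8/229.6 = 9.18 V.
(Unloaded it would have been 9.20 V.)

V_out ≈ 9.18 V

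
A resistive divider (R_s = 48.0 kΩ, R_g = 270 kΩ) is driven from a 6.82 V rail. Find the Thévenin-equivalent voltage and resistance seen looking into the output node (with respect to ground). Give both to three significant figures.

V_th = 5.79 V, R_th = 40.8 kΩ

V_th is the open-circuit tap voltage: 6.82 × 270/(48.0 + 270) = 5.79 V.
With the supply zeroed, R_s and R_g appear in parallel from the tap: R_th = R_s‖R_g = (48.0 × 270)/318.0 = 40.8 kΩ.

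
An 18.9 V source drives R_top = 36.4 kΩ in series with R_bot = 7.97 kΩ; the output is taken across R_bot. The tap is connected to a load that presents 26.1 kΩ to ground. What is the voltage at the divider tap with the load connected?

The load sits in parallel with R_bot: R_bot‖R_L = (7.97 × 26.1) / (7.97 + 26.1) = 6.106 kΩ.
V_out = 18.9 × 6.106 / (36.4 + 6.106) = 18.9 × 6.106/42.51 = 2.71 V.

V_out ≈ 2.71 V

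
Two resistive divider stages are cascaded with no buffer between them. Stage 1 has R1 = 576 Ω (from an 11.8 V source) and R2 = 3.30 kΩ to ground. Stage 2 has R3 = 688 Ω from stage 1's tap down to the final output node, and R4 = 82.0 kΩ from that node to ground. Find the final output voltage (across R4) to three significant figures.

Stage 2 presents R3+R4 = 82690 Ω as a load on stage 1's tap.
Stage 1's lower leg becomes R2‖(R3+R4) = 3173 Ω, so V_mid = 11.8 × 3173/3749 = 9.987 V.
Stage 2 is itself unloaded: V_out = V_mid × R4/(R3+R4) = 9.987 × 82000/82690 = 9.90 V.

V_out ≈ 9.90 V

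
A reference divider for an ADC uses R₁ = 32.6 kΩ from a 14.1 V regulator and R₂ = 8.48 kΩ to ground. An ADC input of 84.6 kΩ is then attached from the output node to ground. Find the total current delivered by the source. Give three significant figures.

I ≈ 0.350 mA

R₂‖R_L = 7.707 kΩ, so the source sees R₁ + R₂‖R_L = 40.31 kΩ.
I = 14.1 V / 40.31 kΩ = 0.350 mA.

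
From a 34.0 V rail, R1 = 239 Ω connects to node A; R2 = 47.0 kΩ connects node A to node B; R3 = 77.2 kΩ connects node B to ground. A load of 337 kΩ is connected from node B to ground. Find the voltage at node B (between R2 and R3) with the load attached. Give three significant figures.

At node B, R3 is in parallel with the load: R3‖R_L = 62810 Ω.
Below node A the resistance is R2 + (R3‖R_L) = 109800 Ω, so V_A = 34.0 × 109800/110100 = 33.93 V.
Then V_B = V_A × (R3‖R_L)/(R2 + R3‖R_L) = 33.93 × 62810/109800 = 19.4 V.

V ≈ 19.4 V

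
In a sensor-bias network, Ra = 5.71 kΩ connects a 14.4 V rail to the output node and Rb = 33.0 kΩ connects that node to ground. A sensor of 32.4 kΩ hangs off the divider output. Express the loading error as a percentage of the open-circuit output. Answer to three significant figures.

The divider's output (Thévenin) resistance is Ra‖Rb = 4.868 kΩ.
Fractional drop under load = R_th/(R_th + R_L) = 4.868 / (4.868 + 32.4) = 0.1306.
So the output falls by 13.1 %.

13.1 %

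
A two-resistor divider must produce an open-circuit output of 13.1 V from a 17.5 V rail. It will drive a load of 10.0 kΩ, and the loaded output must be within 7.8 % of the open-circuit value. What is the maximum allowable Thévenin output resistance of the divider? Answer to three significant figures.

R_th ≤ 846 Ω

Loading drop = R_th/(R_th + R_L) ≤ 0.0780, so R_th ≤ R_L · ε/(1−ε) = 10.0 kΩ × 0.0780/0.9220 = 846 Ω.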